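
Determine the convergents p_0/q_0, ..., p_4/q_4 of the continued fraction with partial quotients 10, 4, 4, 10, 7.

Using the convergent recurrence p_i = a_i*p_{i-1} + p_{i-2}, q_i = a_i*q_{i-1} + q_{i-2} with p_{-2}=0, p_{-1}=1, q_{-2}=1, q_{-1}=0:
  i=0: a_0=10, p_0 = 10*1 + 0 = 10, q_0 = 10*0 + 1 = 1.
  i=1: a_1=4, p_1 = 4*10 + 1 = 41, q_1 = 4*1 + 0 = 4.
  i=2: a_2=4, p_2 = 4*41 + 10 = 174, q_2 = 4*4 + 1 = 17.
  i=3: a_3=10, p_3 = 10*174 + 41 = 1781, q_3 = 10*17 + 4 = 174.
  i=4: a_4=7, p_4 = 7*1781 + 174 = 12641, q_4 = 7*174 + 17 = 1235.

10/1, 41/4, 174/17, 1781/174, 12641/1235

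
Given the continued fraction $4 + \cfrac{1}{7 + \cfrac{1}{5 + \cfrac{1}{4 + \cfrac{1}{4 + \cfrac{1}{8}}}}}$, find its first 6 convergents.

Using the convergent recurrence p_i = a_i*p_{i-1} + p_{i-2}, q_i = a_i*q_{i-1} + q_{i-2} with p_{-2}=0, p_{-1}=1, q_{-2}=1, q_{-1}=0:
  i=0: a_0=4, p_0 = 4*1 + 0 = 4, q_0 = 4*0 + 1 = 1.
  i=1: a_1=7, p_1 = 7*4 + 1 = 29, q_1 = 7*1 + 0 = 7.
  i=2: a_2=5, p_2 = 5*29 + 4 = 149, q_2 = 5*7 + 1 = 36.
  i=3: a_3=4, p_3 = 4*149 + 29 = 625, q_3 = 4*36 + 7 = 151.
  i=4: a_4=4, p_4 = 4*625 + 149 = 2649, q_4 = 4*151 + 36 = 640.
  i=5: a_5=8, p_5 = 8*2649 + 625 = 21817, q_5 = 8*640 + 151 = 5271.

4/1, 29/7, 149/36, 625/151, 2649/640, 21817/5271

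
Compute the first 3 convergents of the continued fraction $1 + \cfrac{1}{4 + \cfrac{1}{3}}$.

Using the convergent recurrence p_i = a_i*p_{i-1} + p_{i-2}, q_i = a_i*q_{i-1} + q_{i-2} with p_{-2}=0, p_{-1}=1, q_{-2}=1, q_{-1}=0:
  i=0: a_0=1, p_0 = 1*1 + 0 = 1, q_0 = 1*0 + 1 = 1.
  i=1: a_1=4, p_1 = 4*1 + 1 = 5, q_1 = 4*1 + 0 = 4.
  i=2: a_2=3, p_2 = 3*5 + 1 = 16, q_2 = 3*4 + 1 = 13.

1/1, 5/4, 16/13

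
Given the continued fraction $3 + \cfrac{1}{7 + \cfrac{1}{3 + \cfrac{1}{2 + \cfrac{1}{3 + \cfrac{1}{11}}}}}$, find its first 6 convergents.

Using the convergent recurrence p_i = a_i*p_{i-1} + p_{i-2}, q_i = a_i*q_{i-1} + q_{i-2} with p_{-2}=0, p_{-1}=1, q_{-2}=1, q_{-1}=0:
  i=0: a_0=3, p_0 = 3*1 + 0 = 3, q_0 = 3*0 + 1 = 1.
  i=1: a_1=7, p_1 = 7*3 + 1 = 22, q_1 = 7*1 + 0 = 7.
  i=2: a_2=3, p_2 = 3*22 + 3 = 69, q_2 = 3*7 + 1 = 22.
  i=3: a_3=2, p_3 = 2*69 + 22 = 160, q_3 = 2*22 + 7 = 51.
  i=4: a_4=3, p_4 = 3*160 + 69 = 549, q_4 = 3*51 + 22 = 175.
  i=5: a_5=11, p_5 = 11*549 + 160 = 6199, q_5 = 11*175 + 51 = 1976.

3/1, 22/7, 69/22, 160/51, 549/175, 6199/1976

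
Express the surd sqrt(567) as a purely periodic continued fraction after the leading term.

Write x_i = (sqrt(567) + m_i)/d_i with (m_0, d_0) = (0, 1). a_0 = floor(sqrt(567)) = 23, since 23^2 = 529 <= 567 < 576 = 24^2.
Iterate m_{i+1} = d_i*a_i - m_i, d_{i+1} = (567 - m_{i+1}^2)/d_i, a_{i+1} = floor((a_0 + m_{i+1})/d_{i+1}):
  m_1 = 1*23 - 0 = 23, d_1 = (567 - 23^2)/1 = 38/1 = 38, a_1 = floor((23 + 23)/38) = 1.
  m_2 = 38*1 - 23 = 15, d_2 = (567 - 15^2)/38 = 342/38 = 9, a_2 = floor((23 + 15)/9) = 4.
  m_3 = 9*4 - 15 = 21, d_3 = (567 - 21^2)/9 = 126/9 = 14, a_3 = floor((23 + 21)/14) = 3.
  m_4 = 14*3 - 21 = 21, d_4 = (567 - 21^2)/14 = 126/14 = 9, a_4 = floor((23 + 21)/9) = 4.
  m_5 = 9*4 - 21 = 15, d_5 = (567 - 15^2)/9 = 342/9 = 38, a_5 = floor((23 + 15)/38) = 1.
  m_6 = 38*1 - 15 = 23, d_6 = (567 - 23^2)/38 = 38/38 = 1, a_6 = floor((23 + 23)/1) = 46.
  m_7 = 1*46 - 23 = 23, d_7 = (567 - 23^2)/1 = 38/1 = 38: (m_7, d_7) = (m_1, d_1) = (23, 38), so from here the quotients repeat a_1, ..., a_6; the period length is 6.
Hence the expansion of sqrt(567) is a_0 = 23 followed by the repeating block 1, 4, 3, 4, 1, 46 (period 6).

[23; (1, 4, 3, 4, 1, 46)]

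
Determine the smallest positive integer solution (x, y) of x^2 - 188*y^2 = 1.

(x, y) = (4607, 336)

First expand sqrt(188) as a continued fraction. With x_i = (sqrt(188) + m_i)/d_i and (m_0, d_0) = (0, 1): a_0 = floor(sqrt(188)) = 13, since 13^2 = 169 <= 188 < 196 = 14^2.
Iterate m_{i+1} = d_i*a_i - m_i, d_{i+1} = (188 - m_{i+1}^2)/d_i, a_{i+1} = floor((a_0 + m_{i+1})/d_{i+1}):
  m_1 = 1*13 - 0 = 13, d_1 = (188 - 13^2)/1 = 19/1 = 19, a_1 = floor((13 + 13)/19) = 1.
  m_2 = 19*1 - 13 = 6, d_2 = (188 - 6^2)/19 = 152/19 = 8, a_2 = floor((13 + 6)/8) = 2.
  m_3 = 8*2 - 6 = 10, d_3 = (188 - 10^2)/8 = 88/8 = 11, a_3 = floor((13 + 10)/11) = 2.
  m_4 = 11*2 - 10 = 12, d_4 = (188 - 12^2)/11 = 44/11 = 4, a_4 = floor((13 + 12)/4) = 6.
  m_5 = 4*6 - 12 = 12, d_5 = (188 - 12^2)/4 = 44/4 = 11, a_5 = floor((13 + 12)/11) = 2.
  m_6 = 11*2 - 12 = 10, d_6 = (188 - 10^2)/11 = 88/11 = 8, a_6 = floor((13 + 10)/8) = 2.
  m_7 = 8*2 - 10 = 6, d_7 = (188 - 6^2)/8 = 152/8 = 19, a_7 = floor((13 + 6)/19) = 1.
  m_8 = 19*1 - 6 = 13, d_8 = (188 - 13^2)/19 = 19/19 = 1, a_8 = floor((13 + 13)/1) = 26.
  m_9 = 1*26 - 13 = 13, d_9 = (188 - 13^2)/1 = 19/1 = 19: (m_9, d_9) = (m_1, d_1) = (13, 19), so from here the quotients repeat a_1, ..., a_8; the period length is 8.
So sqrt(188) = [13; (1, 2, 2, 6, 2, 2, 1, 26)] with period length k = 8.
k is even, so the fundamental solution of x^2 - 188y^2 = 1 is (p_{k-1}, q_{k-1}) = (p_7, q_7); compute convergents through index 7.
Convergents (p_i = a_i*p_{i-1} + p_{i-2}, q_i = a_i*q_{i-1} + q_{i-2} with p_{-2}=0, p_{-1}=1, q_{-2}=1, q_{-1}=0):
  i=0: a_0=13, p_0 = 13*1 + 0 = 13, q_0 = 13*0 + 1 = 1.
  i=1: a_1=1, p_1 = 1*13 + 1 = 14, q_1 = 1*1 + 0 = 1.
  i=2: a_2=2, p_2 = 2*14 + 13 = 41, q_2 = 2*1 + 1 = 3.
  i=3: a_3=2, p_3 = 2*41 + 14 = 96, q_3 = 2*3 + 1 = 7.
  i=4: a_4=6, p_4 = 6*96 + 41 = 617, q_4 = 6*7 + 3 = 45.
  i=5: a_5=2, p_5 = 2*617 + 96 = 1330, q_5 = 2*45 + 7 = 97.
  i=6: a_6=2, p_6 = 2*1330 + 617 = 3277, q_6 = 2*97 + 45 = 239.
  i=7: a_7=1, p_7 = 1*3277 + 1330 = 4607, q_7 = 1*239 + 97 = 336.
Check: 4607^2 - 188*336^2 = 21224449 - 21224448 = 1, so (x, y) = (4607, 336) solves the equation, and by the theorem it is the least positive solution.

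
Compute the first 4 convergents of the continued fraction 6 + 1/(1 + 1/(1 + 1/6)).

6/1, 7/1, 13/2, 85/13

Using the convergent recurrence p_i = a_i*p_{i-1} + p_{i-2}, q_i = a_i*q_{i-1} + q_{i-2} with p_{-2}=0, p_{-1}=1, q_{-2}=1, q_{-1}=0:
  i=0: a_0=6, p_0 = 6*1 + 0 = 6, q_0 = 6*0 + 1 = 1.
  i=1: a_1=1, p_1 = 1*6 + 1 = 7, q_1 = 1*1 + 0 = 1.
  i=2: a_2=1, p_2 = 1*7 + 6 = 13, q_2 = 1*1 + 1 = 2.
  i=3: a_3=6, p_3 = 6*13 + 7 = 85, q_3 = 6*2 + 1 = 13.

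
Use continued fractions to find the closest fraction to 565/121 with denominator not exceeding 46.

14/3

Expand x = 565/121 as a continued fraction with the Euclidean algorithm:
  565 = 4*121 + 81, so a_0 = 4.
  121 = 1*81 + 40, so a_1 = 1.
  81 = 2*40 + 1, so a_2 = 2.
  40 = 40*1 + 0, so a_3 = 40.
so x = [4; 1, 2, 40].
Convergents (p_i = a_i*p_{i-1} + p_{i-2}, q_i = a_i*q_{i-1} + q_{i-2} with p_{-2}=0, p_{-1}=1, q_{-2}=1, q_{-1}=0), until the denominator exceeds 46:
  i=0: a_0=4, p_0 = 4*1 + 0 = 4, q_0 = 4*0 + 1 = 1.
  i=1: a_1=1, p_1 = 1*4 + 1 = 5, q_1 = 1*1 + 0 = 1.
  i=2: a_2=2, p_2 = 2*5 + 4 = 14, q_2 = 2*1 + 1 = 3.
  i=3: a_3=40, p_3 = 40*14 + 5 = 565, q_3 = 40*3 + 1 = 121.
q_3 = 121 > 46, so the last convergent with denominator <= 46 is p_2/q_2 = 14/3.
The closest fraction with denominator <= 46 is either p_2/q_2 or the intermediate fraction (k*p_2 + p_1)/(k*q_2 + q_1) with the largest k >= 1 whose denominator stays <= 46; these approach x as k grows, and every other convergent or intermediate fraction in range is farther away.
Largest k: floor((46 - q_1)/q_2) = floor((46 - 1)/3) = 15.
That gives (15*14 + 5)/(15*3 + 1) = 215/46.
Compare the errors: |x - 14/3| = |565*3 - 14*121|/(121*3) = 1/363, and |x - 215/46| = |565*46 - 215*121|/(121*46) = 25/5566.
Cross-multiplying, 1*5566 = 5566 < 9075 = 25*363, so 1/363 is smaller: the convergent 14/3 is closer to x than 215/46.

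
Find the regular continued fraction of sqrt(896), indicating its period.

[29; (1, 13, 1, 58)]

Write x_i = (sqrt(896) + m_i)/d_i with (m_0, d_0) = (0, 1). a_0 = floor(sqrt(896)) = 29, since 29^2 = 841 <= 896 < 900 = 30^2.
Iterate m_{i+1} = d_i*a_i - m_i, d_{i+1} = (896 - m_{i+1}^2)/d_i, a_{i+1} = floor((a_0 + m_{i+1})/d_{i+1}):
  m_1 = 1*29 - 0 = 29, d_1 = (896 - 29^2)/1 = 55/1 = 55, a_1 = floor((29 + 29)/55) = 1.
  m_2 = 55*1 - 29 = 26, d_2 = (896 - 26^2)/55 = 220/55 = 4, a_2 = floor((29 + 26)/4) = 13.
  m_3 = 4*13 - 26 = 26, d_3 = (896 - 26^2)/4 = 220/4 = 55, a_3 = floor((29 + 26)/55) = 1.
  m_4 = 55*1 - 26 = 29, d_4 = (896 - 29^2)/55 = 55/55 = 1, a_4 = floor((29 + 29)/1) = 58.
  m_5 = 1*58 - 29 = 29, d_5 = (896 - 29^2)/1 = 55/1 = 55: (m_5, d_5) = (m_1, d_1) = (29, 55), so from here the quotients repeat a_1, ..., a_4; the period length is 4.
Hence the expansion of sqrt(896) is a_0 = 29 followed by the repeating block 1, 13, 1, 58 (period 4).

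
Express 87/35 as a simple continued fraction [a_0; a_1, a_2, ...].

[2; 2, 17]

Run the Euclidean algorithm on 87 and 35; the successive quotients are the partial quotients a_0, a_1, ... (each step inverts the fractional part left over by the previous one):
  87 = 2*35 + 17, so a_0 = 2.
  35 = 2*17 + 1, so a_1 = 2.
  17 = 17*1 + 0, so a_2 = 17.
The remainder reaches 0 after 3 divisions, so the expansion has 3 partial quotients, read off in order.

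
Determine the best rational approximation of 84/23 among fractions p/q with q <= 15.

51/14

Expand x = 84/23 as a continued fraction with the Euclidean algorithm:
  84 = 3*23 + 15, so a_0 = 3.
  23 = 1*15 + 8, so a_1 = 1.
  15 = 1*8 + 7, so a_2 = 1.
  8 = 1*7 + 1, so a_3 = 1.
  7 = 7*1 + 0, so a_4 = 7.
so x = [3; 1, 1, 1, 7].
Convergents (p_i = a_i*p_{i-1} + p_{i-2}, q_i = a_i*q_{i-1} + q_{i-2} with p_{-2}=0, p_{-1}=1, q_{-2}=1, q_{-1}=0), until the denominator exceeds 15:
  i=0: a_0=3, p_0 = 3*1 + 0 = 3, q_0 = 3*0 + 1 = 1.
  i=1: a_1=1, p_1 = 1*3 + 1 = 4, q_1 = 1*1 + 0 = 1.
  i=2: a_2=1, p_2 = 1*4 + 3 = 7, q_2 = 1*1 + 1 = 2.
  i=3: a_3=1, p_3 = 1*7 + 4 = 11, q_3 = 1*2 + 1 = 3.
  i=4: a_4=7, p_4 = 7*11 + 7 = 84, q_4 = 7*3 + 2 = 23.
q_4 = 23 > 15, so the last convergent with denominator <= 15 is p_3/q_3 = 11/3.
The closest fraction with denominator <= 15 is either p_3/q_3 or the intermediate fraction (k*p_3 + p_2)/(k*q_3 + q_2) with the largest k >= 1 whose denominator stays <= 15; these approach x as k grows, and every other convergent or intermediate fraction in range is farther away.
Largest k: floor((15 - q_2)/q_3) = floor((15 - 2)/3) = 4.
That gives (4*11 + 7)/(4*3 + 2) = 51/14.
Compare the errors: |x - 11/3| = |84*3 - 11*23|/(23*3) = 1/69, and |x - 51/14| = |84*14 - 51*23|/(23*14) = 3/322.
Cross-multiplying, 3*69 = 207 < 322 = 1*322, so 3/322 is smaller: the intermediate fraction 51/14 is closer to x than 11/3.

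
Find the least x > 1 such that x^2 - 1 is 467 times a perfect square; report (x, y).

(x, y) = (1625626, 75225)

First expand sqrt(467) as a continued fraction. With x_i = (sqrt(467) + m_i)/d_i and (m_0, d_0) = (0, 1): a_0 = floor(sqrt(467)) = 21, since 21^2 = 441 <= 467 < 484 = 22^2.
Iterate m_{i+1} = d_i*a_i - m_i, d_{i+1} = (467 - m_{i+1}^2)/d_i, a_{i+1} = floor((a_0 + m_{i+1})/d_{i+1}):
  m_1 = 1*21 - 0 = 21, d_1 = (467 - 21^2)/1 = 26/1 = 26, a_1 = floor((21 + 21)/26) = 1.
  m_2 = 26*1 - 21 = 5, d_2 = (467 - 5^2)/26 = 442/26 = 17, a_2 = floor((21 + 5)/17) = 1.
  m_3 = 17*1 - 5 = 12, d_3 = (467 - 12^2)/17 = 323/17 = 19, a_3 = floor((21 + 12)/19) = 1.
  m_4 = 19*1 - 12 = 7, d_4 = (467 - 7^2)/19 = 418/19 = 22, a_4 = floor((21 + 7)/22) = 1.
  m_5 = 22*1 - 7 = 15, d_5 = (467 - 15^2)/22 = 242/22 = 11, a_5 = floor((21 + 15)/11) = 3.
  m_6 = 11*3 - 15 = 18, d_6 = (467 - 18^2)/11 = 143/11 = 13, a_6 = floor((21 + 18)/13) = 3.
  m_7 = 13*3 - 18 = 21, d_7 = (467 - 21^2)/13 = 26/13 = 2, a_7 = floor((21 + 21)/2) = 21.
  m_8 = 2*21 - 21 = 21, d_8 = (467 - 21^2)/2 = 26/2 = 13, a_8 = floor((21 + 21)/13) = 3.
  m_9 = 13*3 - 21 = 18, d_9 = (467 - 18^2)/13 = 143/13 = 11, a_9 = floor((21 + 18)/11) = 3.
  m_10 = 11*3 - 18 = 15, d_10 = (467 - 15^2)/11 = 242/11 = 22, a_10 = floor((21 + 15)/22) = 1.
  m_11 = 22*1 - 15 = 7, d_11 = (467 - 7^2)/22 = 418/22 = 19, a_11 = floor((21 + 7)/19) = 1.
  m_12 = 19*1 - 7 = 12, d_12 = (467 - 12^2)/19 = 323/19 = 17, a_12 = floor((21 + 12)/17) = 1.
  m_13 = 17*1 - 12 = 5, d_13 = (467 - 5^2)/17 = 442/17 = 26, a_13 = floor((21 + 5)/26) = 1.
  m_14 = 26*1 - 5 = 21, d_14 = (467 - 21^2)/26 = 26/26 = 1, a_14 = floor((21 + 21)/1) = 42.
  m_15 = 1*42 - 21 = 21, d_15 = (467 - 21^2)/1 = 26/1 = 26: (m_15, d_15) = (m_1, d_1) = (21, 26), so from here the quotients repeat a_1, ..., a_14; the period length is 14.
So sqrt(467) = [21; (1, 1, 1, 1, 3, 3, 21, 3, 3, 1, 1, 1, 1, 42)] with period length k = 14.
k is even, so the fundamental solution of x^2 - 467y^2 = 1 is (p_{k-1}, q_{k-1}) = (p_13, q_13); compute convergents through index 13.
Convergents (p_i = a_i*p_{i-1} + p_{i-2}, q_i = a_i*q_{i-1} + q_{i-2} with p_{-2}=0, p_{-1}=1, q_{-2}=1, q_{-1}=0):
  i=0: a_0=21, p_0 = 21*1 + 0 = 21, q_0 = 21*0 + 1 = 1.
  i=1: a_1=1, p_1 = 1*21 + 1 = 22, q_1 = 1*1 + 0 = 1.
  i=2: a_2=1, p_2 = 1*22 + 21 = 43, q_2 = 1*1 + 1 = 2.
  i=3: a_3=1, p_3 = 1*43 + 22 = 65, q_3 = 1*2 + 1 = 3.
  i=4: a_4=1, p_4 = 1*65 + 43 = 108, q_4 = 1*3 + 2 = 5.
  i=5: a_5=3, p_5 = 3*108 + 65 = 389, q_5 = 3*5 + 3 = 18.
  i=6: a_6=3, p_6 = 3*389 + 108 = 1275, q_6 = 3*18 + 5 = 59.
  i=7: a_7=21, p_7 = 21*1275 + 389 = 27164, q_7 = 21*59 + 18 = 1257.
  i=8: a_8=3, p_8 = 3*27164 + 1275 = 82767, q_8 = 3*1257 + 59 = 3830.
  i=9: a_9=3, p_9 = 3*82767 + 27164 = 275465, q_9 = 3*3830 + 1257 = 12747.
  i=10: a_10=1, p_10 = 1*275465 + 82767 = 358232, q_10 = 1*12747 + 3830 = 16577.
  i=11: a_11=1, p_11 = 1*358232 + 275465 = 633697, q_11 = 1*16577 + 12747 = 29324.
  i=12: a_12=1, p_12 = 1*633697 + 358232 = 991929, q_12 = 1*29324 + 16577 = 45901.
  i=13: a_13=1, p_13 = 1*991929 + 633697 = 1625626, q_13 = 1*45901 + 29324 = 75225.
Check: 1625626^2 - 467*75225^2 = 2642659891876 - 2642659891875 = 1, so (x, y) = (1625626, 75225) solves the equation, and by the theorem it is the least positive solution.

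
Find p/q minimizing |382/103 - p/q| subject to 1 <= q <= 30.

89/24

Expand x = 382/103 as a continued fraction with the Euclidean algorithm:
  382 = 3*103 + 73, so a_0 = 3.
  103 = 1*73 + 30, so a_1 = 1.
  73 = 2*30 + 13, so a_2 = 2.
  30 = 2*13 + 4, so a_3 = 2.
  13 = 3*4 + 1, so a_4 = 3.
  4 = 4*1 + 0, so a_5 = 4.
so x = [3; 1, 2, 2, 3, 4].
Convergents (p_i = a_i*p_{i-1} + p_{i-2}, q_i = a_i*q_{i-1} + q_{i-2} with p_{-2}=0, p_{-1}=1, q_{-2}=1, q_{-1}=0), until the denominator exceeds 30:
  i=0: a_0=3, p_0 = 3*1 + 0 = 3, q_0 = 3*0 + 1 = 1.
  i=1: a_1=1, p_1 = 1*3 + 1 = 4, q_1 = 1*1 + 0 = 1.
  i=2: a_2=2, p_2 = 2*4 + 3 = 11, q_2 = 2*1 + 1 = 3.
  i=3: a_3=2, p_3 = 2*11 + 4 = 26, q_3 = 2*3 + 1 = 7.
  i=4: a_4=3, p_4 = 3*26 + 11 = 89, q_4 = 3*7 + 3 = 24.
  i=5: a_5=4, p_5 = 4*89 + 26 = 382, q_5 = 4*24 + 7 = 103.
q_5 = 103 > 30, so the last convergent with denominator <= 30 is p_4/q_4 = 89/24.
The closest fraction with denominator <= 30 is either p_4/q_4 or the intermediate fraction (k*p_4 + p_3)/(k*q_4 + q_3) with the largest k >= 1 whose denominator stays <= 30; these approach x as k grows, and every other convergent or intermediate fraction in range is farther away.
Largest k: floor((30 - q_3)/q_4) = floor((30 - 7)/24) = 0.
Since k = 0, no intermediate fraction beyond p_4/q_4 has denominator <= 30, so the convergent 89/24 is the closest (its error is |382*24 - 89*103|/(103*24) = 1/2472).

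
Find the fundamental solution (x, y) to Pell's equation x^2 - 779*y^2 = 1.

(x, y) = (11785490, 422259)

First expand sqrt(779) as a continued fraction. With x_i = (sqrt(779) + m_i)/d_i and (m_0, d_0) = (0, 1): a_0 = floor(sqrt(779)) = 27, since 27^2 = 729 <= 779 < 784 = 28^2.
Iterate m_{i+1} = d_i*a_i - m_i, d_{i+1} = (779 - m_{i+1}^2)/d_i, a_{i+1} = floor((a_0 + m_{i+1})/d_{i+1}):
  m_1 = 1*27 - 0 = 27, d_1 = (779 - 27^2)/1 = 50/1 = 50, a_1 = floor((27 + 27)/50) = 1.
  m_2 = 50*1 - 27 = 23, d_2 = (779 - 23^2)/50 = 250/50 = 5, a_2 = floor((27 + 23)/5) = 10.
  m_3 = 5*10 - 23 = 27, d_3 = (779 - 27^2)/5 = 50/5 = 10, a_3 = floor((27 + 27)/10) = 5.
  m_4 = 10*5 - 27 = 23, d_4 = (779 - 23^2)/10 = 250/10 = 25, a_4 = floor((27 + 23)/25) = 2.
  m_5 = 25*2 - 23 = 27, d_5 = (779 - 27^2)/25 = 50/25 = 2, a_5 = floor((27 + 27)/2) = 27.
  m_6 = 2*27 - 27 = 27, d_6 = (779 - 27^2)/2 = 50/2 = 25, a_6 = floor((27 + 27)/25) = 2.
  m_7 = 25*2 - 27 = 23, d_7 = (779 - 23^2)/25 = 250/25 = 10, a_7 = floor((27 + 23)/10) = 5.
  m_8 = 10*5 - 23 = 27, d_8 = (779 - 27^2)/10 = 50/10 = 5, a_8 = floor((27 + 27)/5) = 10.
  m_9 = 5*10 - 27 = 23, d_9 = (779 - 23^2)/5 = 250/5 = 50, a_9 = floor((27 + 23)/50) = 1.
  m_10 = 50*1 - 23 = 27, d_10 = (779 - 27^2)/50 = 50/50 = 1, a_10 = floor((27 + 27)/1) = 54.
  m_11 = 1*54 - 27 = 27, d_11 = (779 - 27^2)/1 = 50/1 = 50: (m_11, d_11) = (m_1, d_1) = (27, 50), so from here the quotients repeat a_1, ..., a_10; the period length is 10.
So sqrt(779) = [27; (1, 10, 5, 2, 27, 2, 5, 10, 1, 54)] with period length k = 10.
k is even, so the fundamental solution of x^2 - 779y^2 = 1 is (p_{k-1}, q_{k-1}) = (p_9, q_9); compute convergents through index 9.
Convergents (p_i = a_i*p_{i-1} + p_{i-2}, q_i = a_i*q_{i-1} + q_{i-2} with p_{-2}=0, p_{-1}=1, q_{-2}=1, q_{-1}=0):
  i=0: a_0=27, p_0 = 27*1 + 0 = 27, q_0 = 27*0 + 1 = 1.
  i=1: a_1=1, p_1 = 1*27 + 1 = 28, q_1 = 1*1 + 0 = 1.
  i=2: a_2=10, p_2 = 10*28 + 27 = 307, q_2 = 10*1 + 1 = 11.
  i=3: a_3=5, p_3 = 5*307 + 28 = 1563, q_3 = 5*11 + 1 = 56.
  i=4: a_4=2, p_4 = 2*1563 + 307 = 3433, q_4 = 2*56 + 11 = 123.
  i=5: a_5=27, p_5 = 27*3433 + 1563 = 94254, q_5 = 27*123 + 56 = 3377.
  i=6: a_6=2, p_6 = 2*94254 + 3433 = 191941, q_6 = 2*3377 + 123 = 6877.
  i=7: a_7=5, p_7 = 5*191941 + 94254 = 1053959, q_7 = 5*6877 + 3377 = 37762.
  i=8: a_8=10, p_8 = 10*1053959 + 191941 = 10731531, q_8 = 10*37762 + 6877 = 384497.
  i=9: a_9=1, p_9 = 1*10731531 + 1053959 = 11785490, q_9 = 1*384497 + 37762 = 422259.
Check: 11785490^2 - 779*422259^2 = 138897774540100 - 138897774540099 = 1, so (x, y) = (11785490, 422259) solves the equation, and by the theorem it is the least positive solution.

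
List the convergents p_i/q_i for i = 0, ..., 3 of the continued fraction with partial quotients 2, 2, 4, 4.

2/1, 5/2, 22/9, 93/38

Using the convergent recurrence p_i = a_i*p_{i-1} + p_{i-2}, q_i = a_i*q_{i-1} + q_{i-2} with p_{-2}=0, p_{-1}=1, q_{-2}=1, q_{-1}=0:
  i=0: a_0=2, p_0 = 2*1 + 0 = 2, q_0 = 2*0 + 1 = 1.
  i=1: a_1=2, p_1 = 2*2 + 1 = 5, q_1 = 2*1 + 0 = 2.
  i=2: a_2=4, p_2 = 4*5 + 2 = 22, q_2 = 4*2 + 1 = 9.
  i=3: a_3=4, p_3 = 4*22 + 5 = 93, q_3 = 4*9 + 2 = 38.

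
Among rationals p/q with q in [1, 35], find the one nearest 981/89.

386/35

Expand x = 981/89 as a continued fraction with the Euclidean algorithm:
  981 = 11*89 + 2, so a_0 = 11.
  89 = 44*2 + 1, so a_1 = 44.
  2 = 2*1 + 0, so a_2 = 2.
so x = [11; 44, 2].
Convergents (p_i = a_i*p_{i-1} + p_{i-2}, q_i = a_i*q_{i-1} + q_{i-2} with p_{-2}=0, p_{-1}=1, q_{-2}=1, q_{-1}=0), until the denominator exceeds 35:
  i=0: a_0=11, p_0 = 11*1 + 0 = 11, q_0 = 11*0 + 1 = 1.
  i=1: a_1=44, p_1 = 44*11 + 1 = 485, q_1 = 44*1 + 0 = 44.
q_1 = 44 > 35, so the last convergent with denominator <= 35 is p_0/q_0 = 11/1.
The closest fraction with denominator <= 35 is either p_0/q_0 or the intermediate fraction (k*p_0 + p_{-1})/(k*q_0 + q_{-1}) with the largest k >= 1 whose denominator stays <= 35; these approach x as k grows, and every other convergent or intermediate fraction in range is farther away.
Largest k: floor((35 - q_{-1})/q_0) = floor((35 - 0)/1) = 35 (using the seeds p_{-1} = 1, q_{-1} = 0).
That gives (35*11 + 1)/(35*1 + 0) = 386/35.
Compare the errors: |x - 11/1| = |981*1 - 11*89|/(89*1) = 2/89, and |x - 386/35| = |981*35 - 386*89|/(89*35) = 19/3115.
Cross-multiplying, 19*89 = 1691 < 6230 = 2*3115, so 19/3115 is smaller: the intermediate fraction 386/35 is closer to x than 11/1.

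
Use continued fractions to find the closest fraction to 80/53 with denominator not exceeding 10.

Expand x = 80/53 as a continued fraction with the Euclidean algorithm:
  80 = 1*53 + 27, so a_0 = 1.
  53 = 1*27 + 26, so a_1 = 1.
  27 = 1*26 + 1, so a_2 = 1.
  26 = 26*1 + 0, so a_3 = 26.
so x = [1; 1, 1, 26].
Convergents (p_i = a_i*p_{i-1} + p_{i-2}, q_i = a_i*q_{i-1} + q_{i-2} with p_{-2}=0, p_{-1}=1, q_{-2}=1, q_{-1}=0), until the denominator exceeds 10:
  i=0: a_0=1, p_0 = 1*1 + 0 = 1, q_0 = 1*0 + 1 = 1.
  i=1: a_1=1, p_1 = 1*1 + 1 = 2, q_1 = 1*1 + 0 = 1.
  i=2: a_2=1, p_2 = 1*2 + 1 = 3, q_2 = 1*1 + 1 = 2.
  i=3: a_3=26, p_3 = 26*3 + 2 = 80, q_3 = 26*2 + 1 = 53.
q_3 = 53 > 10, so the last convergent with denominator <= 10 is p_2/q_2 = 3/2.
The closest fraction with denominator <= 10 is either p_2/q_2 or the intermediate fraction (k*p_2 + p_1)/(k*q_2 + q_1) with the largest k >= 1 whose denominator stays <= 10; these approach x as k grows, and every other convergent or intermediate fraction in range is farther away.
Largest k: floor((10 - q_1)/q_2) = floor((10 - 1)/2) = 4.
That gives (4*3 + 2)/(4*2 + 1) = 14/9.
Compare the errors: |x - 3/2| = |80*2 - 3*53|/(53*2) = 1/106, and |x - 14/9| = |80*9 - 14*53|/(53*9) = 22/477.
Cross-multiplying, 1*477 = 477 < 2332 = 22*106, so 1/106 is smaller: the convergent 3/2 is closer to x than 14/9.

3/2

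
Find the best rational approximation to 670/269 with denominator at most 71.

132/53

Expand x = 670/269 as a continued fraction with the Euclidean algorithm:
  670 = 2*269 + 132, so a_0 = 2.
  269 = 2*132 + 5, so a_1 = 2.
  132 = 26*5 + 2, so a_2 = 26.
  5 = 2*2 + 1, so a_3 = 2.
  2 = 2*1 + 0, so a_4 = 2.
so x = [2; 2, 26, 2, 2].
Convergents (p_i = a_i*p_{i-1} + p_{i-2}, q_i = a_i*q_{i-1} + q_{i-2} with p_{-2}=0, p_{-1}=1, q_{-2}=1, q_{-1}=0), until the denominator exceeds 71:
  i=0: a_0=2, p_0 = 2*1 + 0 = 2, q_0 = 2*0 + 1 = 1.
  i=1: a_1=2, p_1 = 2*2 + 1 = 5, q_1 = 2*1 + 0 = 2.
  i=2: a_2=26, p_2 = 26*5 + 2 = 132, q_2 = 26*2 + 1 = 53.
  i=3: a_3=2, p_3 = 2*132 + 5 = 269, q_3 = 2*53 + 2 = 108.
q_3 = 108 > 71, so the last convergent with denominator <= 71 is p_2/q_2 = 132/53.
The closest fraction with denominator <= 71 is either p_2/q_2 or the intermediate fraction (k*p_2 + p_1)/(k*q_2 + q_1) with the largest k >= 1 whose denominator stays <= 71; these approach x as k grows, and every other convergent or intermediate fraction in range is farther away.
Largest k: floor((71 - q_1)/q_2) = floor((71 - 2)/53) = 1.
That gives (1*132 + 5)/(1*53 + 2) = 137/55.
Compare the errors: |x - 132/53| = |670*53 - 132*269|/(269*53) = 2/14257, and |x - 137/55| = |670*55 - 137*269|/(269*55) = 3/14795.
Cross-multiplying, 2*14795 = 29590 < 42771 = 3*14257, so 2/14257 is smaller: the convergent 132/53 is closer to x than 137/55.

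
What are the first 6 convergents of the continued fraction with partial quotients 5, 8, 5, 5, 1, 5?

5/1, 41/8, 210/41, 1091/213, 1301/254, 7596/1483

Using the convergent recurrence p_i = a_i*p_{i-1} + p_{i-2}, q_i = a_i*q_{i-1} + q_{i-2} with p_{-2}=0, p_{-1}=1, q_{-2}=1, q_{-1}=0:
  i=0: a_0=5, p_0 = 5*1 + 0 = 5, q_0 = 5*0 + 1 = 1.
  i=1: a_1=8, p_1 = 8*5 + 1 = 41, q_1 = 8*1 + 0 = 8.
  i=2: a_2=5, p_2 = 5*41 + 5 = 210, q_2 = 5*8 + 1 = 41.
  i=3: a_3=5, p_3 = 5*210 + 41 = 1091, q_3 = 5*41 + 8 = 213.
  i=4: a_4=1, p_4 = 1*1091 + 210 = 1301, q_4 = 1*213 + 41 = 254.
  i=5: a_5=5, p_5 = 5*1301 + 1091 = 7596, q_5 = 5*254 + 213 = 1483.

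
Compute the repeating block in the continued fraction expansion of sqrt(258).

Write x_i = (sqrt(258) + m_i)/d_i with (m_0, d_0) = (0, 1). a_0 = floor(sqrt(258)) = 16, since 16^2 = 256 <= 258 < 289 = 17^2.
Iterate m_{i+1} = d_i*a_i - m_i, d_{i+1} = (258 - m_{i+1}^2)/d_i, a_{i+1} = floor((a_0 + m_{i+1})/d_{i+1}):
  m_1 = 1*16 - 0 = 16, d_1 = (258 - 16^2)/1 = 2/1 = 2, a_1 = floor((16 + 16)/2) = 16.
  m_2 = 2*16 - 16 = 16, d_2 = (258 - 16^2)/2 = 2/2 = 1, a_2 = floor((16 + 16)/1) = 32.
  m_3 = 1*32 - 16 = 16, d_3 = (258 - 16^2)/1 = 2/1 = 2: (m_3, d_3) = (m_1, d_1) = (16, 2), so from here the quotients repeat a_1, a_2; the period length is 2.
Hence the expansion of sqrt(258) is a_0 = 16 followed by the repeating block 16, 32 (period 2).

[16; (16, 32)]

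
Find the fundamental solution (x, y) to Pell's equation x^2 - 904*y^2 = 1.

First expand sqrt(904) as a continued fraction. With x_i = (sqrt(904) + m_i)/d_i and (m_0, d_0) = (0, 1): a_0 = floor(sqrt(904)) = 30, since 30^2 = 900 <= 904 < 961 = 31^2.
Iterate m_{i+1} = d_i*a_i - m_i, d_{i+1} = (904 - m_{i+1}^2)/d_i, a_{i+1} = floor((a_0 + m_{i+1})/d_{i+1}):
  m_1 = 1*30 - 0 = 30, d_1 = (904 - 30^2)/1 = 4/1 = 4, a_1 = floor((30 + 30)/4) = 15.
  m_2 = 4*15 - 30 = 30, d_2 = (904 - 30^2)/4 = 4/4 = 1, a_2 = floor((30 + 30)/1) = 60.
  m_3 = 1*60 - 30 = 30, d_3 = (904 - 30^2)/1 = 4/1 = 4: (m_3, d_3) = (m_1, d_1) = (30, 4), so from here the quotients repeat a_1, a_2; the period length is 2.
So sqrt(904) = [30; (15, 60)] with period length k = 2.
k is even, so the fundamental solution of x^2 - 904y^2 = 1 is (p_{k-1}, q_{k-1}) = (p_1, q_1); compute convergents through index 1.
Convergents (p_i = a_i*p_{i-1} + p_{i-2}, q_i = a_i*q_{i-1} + q_{i-2} with p_{-2}=0, p_{-1}=1, q_{-2}=1, q_{-1}=0):
  i=0: a_0=30, p_0 = 30*1 + 0 = 30, q_0 = 30*0 + 1 = 1.
  i=1: a_1=15, p_1 = 15*30 + 1 = 451, q_1 = 15*1 + 0 = 15.
Check: 451^2 - 904*15^2 = 203401 - 203400 = 1, so (x, y) = (451, 15) solves the equation, and by the theorem it is the least positive solution.

(x, y) = (451, 15)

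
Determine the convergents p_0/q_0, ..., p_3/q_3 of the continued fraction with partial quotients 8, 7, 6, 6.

Using the convergent recurrence p_i = a_i*p_{i-1} + p_{i-2}, q_i = a_i*q_{i-1} + q_{i-2} with p_{-2}=0, p_{-1}=1, q_{-2}=1, q_{-1}=0:
  i=0: a_0=8, p_0 = 8*1 + 0 = 8, q_0 = 8*0 + 1 = 1.
  i=1: a_1=7, p_1 = 7*8 + 1 = 57, q_1 = 7*1 + 0 = 7.
  i=2: a_2=6, p_2 = 6*57 + 8 = 350, q_2 = 6*7 + 1 = 43.
  i=3: a_3=6, p_3 = 6*350 + 57 = 2157, q_3 = 6*43 + 7 = 265.

8/1, 57/7, 350/43, 2157/265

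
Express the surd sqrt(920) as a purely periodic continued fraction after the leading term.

Write x_i = (sqrt(920) + m_i)/d_i with (m_0, d_0) = (0, 1). a_0 = floor(sqrt(920)) = 30, since 30^2 = 900 <= 920 < 961 = 31^2.
Iterate m_{i+1} = d_i*a_i - m_i, d_{i+1} = (920 - m_{i+1}^2)/d_i, a_{i+1} = floor((a_0 + m_{i+1})/d_{i+1}):
  m_1 = 1*30 - 0 = 30, d_1 = (920 - 30^2)/1 = 20/1 = 20, a_1 = floor((30 + 30)/20) = 3.
  m_2 = 20*3 - 30 = 30, d_2 = (920 - 30^2)/20 = 20/20 = 1, a_2 = floor((30 + 30)/1) = 60.
  m_3 = 1*60 - 30 = 30, d_3 = (920 - 30^2)/1 = 20/1 = 20: (m_3, d_3) = (m_1, d_1) = (30, 20), so from here the quotients repeat a_1, a_2; the period length is 2.
Hence the expansion of sqrt(920) is a_0 = 30 followed by the repeating block 3, 60 (period 2).

[30; (3, 60)]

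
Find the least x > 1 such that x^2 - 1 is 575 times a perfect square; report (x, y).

(x, y) = (24, 1)

First expand sqrt(575) as a continued fraction. With x_i = (sqrt(575) + m_i)/d_i and (m_0, d_0) = (0, 1): a_0 = floor(sqrt(575)) = 23, since 23^2 = 529 <= 575 < 576 = 24^2.
Iterate m_{i+1} = d_i*a_i - m_i, d_{i+1} = (575 - m_{i+1}^2)/d_i, a_{i+1} = floor((a_0 + m_{i+1})/d_{i+1}):
  m_1 = 1*23 - 0 = 23, d_1 = (575 - 23^2)/1 = 46/1 = 46, a_1 = floor((23 + 23)/46) = 1.
  m_2 = 46*1 - 23 = 23, d_2 = (575 - 23^2)/46 = 46/46 = 1, a_2 = floor((23 + 23)/1) = 46.
  m_3 = 1*46 - 23 = 23, d_3 = (575 - 23^2)/1 = 46/1 = 46: (m_3, d_3) = (m_1, d_1) = (23, 46), so from here the quotients repeat a_1, a_2; the period length is 2.
So sqrt(575) = [23; (1, 46)] with period length k = 2.
k is even, so the fundamental solution of x^2 - 575y^2 = 1 is (p_{k-1}, q_{k-1}) = (p_1, q_1); compute convergents through index 1.
Convergents (p_i = a_i*p_{i-1} + p_{i-2}, q_i = a_i*q_{i-1} + q_{i-2} with p_{-2}=0, p_{-1}=1, q_{-2}=1, q_{-1}=0):
  i=0: a_0=23, p_0 = 23*1 + 0 = 23, q_0 = 23*0 + 1 = 1.
  i=1: a_1=1, p_1 = 1*23 + 1 = 24, q_1 = 1*1 + 0 = 1.
Check: 24^2 - 575*1^2 = 576 - 575 = 1, so (x, y) = (24, 1) solves the equation, and by the theorem it is the least positive solution.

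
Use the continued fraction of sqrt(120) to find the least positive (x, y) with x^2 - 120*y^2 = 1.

First expand sqrt(120) as a continued fraction. With x_i = (sqrt(120) + m_i)/d_i and (m_0, d_0) = (0, 1): a_0 = floor(sqrt(120)) = 10, since 10^2 = 100 <= 120 < 121 = 11^2.
Iterate m_{i+1} = d_i*a_i - m_i, d_{i+1} = (120 - m_{i+1}^2)/d_i, a_{i+1} = floor((a_0 + m_{i+1})/d_{i+1}):
  m_1 = 1*10 - 0 = 10, d_1 = (120 - 10^2)/1 = 20/1 = 20, a_1 = floor((10 + 10)/20) = 1.
  m_2 = 20*1 - 10 = 10, d_2 = (120 - 10^2)/20 = 20/20 = 1, a_2 = floor((10 + 10)/1) = 20.
  m_3 = 1*20 - 10 = 10, d_3 = (120 - 10^2)/1 = 20/1 = 20: (m_3, d_3) = (m_1, d_1) = (10, 20), so from here the quotients repeat a_1, a_2; the period length is 2.
So sqrt(120) = [10; (1, 20)] with period length k = 2.
k is even, so the fundamental solution of x^2 - 120y^2 = 1 is (p_{k-1}, q_{k-1}) = (p_1, q_1); compute convergents through index 1.
Convergents (p_i = a_i*p_{i-1} + p_{i-2}, q_i = a_i*q_{i-1} + q_{i-2} with p_{-2}=0, p_{-1}=1, q_{-2}=1, q_{-1}=0):
  i=0: a_0=10, p_0 = 10*1 + 0 = 10, q_0 = 10*0 + 1 = 1.
  i=1: a_1=1, p_1 = 1*10 + 1 = 11, q_1 = 1*1 + 0 = 1.
Check: 11^2 - 120*1^2 = 121 - 120 = 1, so (x, y) = (11, 1) solves the equation, and by the theorem it is the least positive solution.

(x, y) = (11, 1)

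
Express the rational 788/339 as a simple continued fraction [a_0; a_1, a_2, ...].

Run the Euclidean algorithm on 788 and 339; the successive quotients are the partial quotients a_0, a_1, ... (each step inverts the fractional part left over by the previous one):
  788 = 2*339 + 110, so a_0 = 2.
  339 = 3*110 + 9, so a_1 = 3.
  110 = 12*9 + 2, so a_2 = 12.
  9 = 4*2 + 1, so a_3 = 4.
  2 = 2*1 + 0, so a_4 = 2.
The remainder reaches 0 after 5 divisions, so the expansion has 5 partial quotients, read off in order.

[2; 3, 12, 4, 2]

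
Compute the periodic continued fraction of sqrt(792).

Write x_i = (sqrt(792) + m_i)/d_i with (m_0, d_0) = (0, 1). a_0 = floor(sqrt(792)) = 28, since 28^2 = 784 <= 792 < 841 = 29^2.
Iterate m_{i+1} = d_i*a_i - m_i, d_{i+1} = (792 - m_{i+1}^2)/d_i, a_{i+1} = floor((a_0 + m_{i+1})/d_{i+1}):
  m_1 = 1*28 - 0 = 28, d_1 = (792 - 28^2)/1 = 8/1 = 8, a_1 = floor((28 + 28)/8) = 7.
  m_2 = 8*7 - 28 = 28, d_2 = (792 - 28^2)/8 = 8/8 = 1, a_2 = floor((28 + 28)/1) = 56.
  m_3 = 1*56 - 28 = 28, d_3 = (792 - 28^2)/1 = 8/1 = 8: (m_3, d_3) = (m_1, d_1) = (28, 8), so from here the quotients repeat a_1, a_2; the period length is 2.
Hence the expansion of sqrt(792) is a_0 = 28 followed by the repeating block 7, 56 (period 2).

[28; (7, 56)]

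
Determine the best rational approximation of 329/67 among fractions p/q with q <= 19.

54/11

Expand x = 329/67 as a continued fraction with the Euclidean algorithm:
  329 = 4*67 + 61, so a_0 = 4.
  67 = 1*61 + 6, so a_1 = 1.
  61 = 10*6 + 1, so a_2 = 10.
  6 = 6*1 + 0, so a_3 = 6.
so x = [4; 1, 10, 6].
Convergents (p_i = a_i*p_{i-1} + p_{i-2}, q_i = a_i*q_{i-1} + q_{i-2} with p_{-2}=0, p_{-1}=1, q_{-2}=1, q_{-1}=0), until the denominator exceeds 19:
  i=0: a_0=4, p_0 = 4*1 + 0 = 4, q_0 = 4*0 + 1 = 1.
  i=1: a_1=1, p_1 = 1*4 + 1 = 5, q_1 = 1*1 + 0 = 1.
  i=2: a_2=10, p_2 = 10*5 + 4 = 54, q_2 = 10*1 + 1 = 11.
  i=3: a_3=6, p_3 = 6*54 + 5 = 329, q_3 = 6*11 + 1 = 67.
q_3 = 67 > 19, so the last convergent with denominator <= 19 is p_2/q_2 = 54/11.
The closest fraction with denominator <= 19 is either p_2/q_2 or the intermediate fraction (k*p_2 + p_1)/(k*q_2 + q_1) with the largest k >= 1 whose denominator stays <= 19; these approach x as k grows, and every other convergent or intermediate fraction in range is farther away.
Largest k: floor((19 - q_1)/q_2) = floor((19 - 1)/11) = 1.
That gives (1*54 + 5)/(1*11 + 1) = 59/12.
Compare the errors: |x - 54/11| = |329*11 - 54*67|/(67*11) = 1/737, and |x - 59/12| = |329*12 - 59*67|/(67*12) = 5/804.
Cross-multiplying, 1*804 = 804 < 3685 = 5*737, so 1/737 is smaller: the convergent 54/11 is closer to x than 59/12.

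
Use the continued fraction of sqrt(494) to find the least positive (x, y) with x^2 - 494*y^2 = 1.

First expand sqrt(494) as a continued fraction. With x_i = (sqrt(494) + m_i)/d_i and (m_0, d_0) = (0, 1): a_0 = floor(sqrt(494)) = 22, since 22^2 = 484 <= 494 < 529 = 23^2.
Iterate m_{i+1} = d_i*a_i - m_i, d_{i+1} = (494 - m_{i+1}^2)/d_i, a_{i+1} = floor((a_0 + m_{i+1})/d_{i+1}):
  m_1 = 1*22 - 0 = 22, d_1 = (494 - 22^2)/1 = 10/1 = 10, a_1 = floor((22 + 22)/10) = 4.
  m_2 = 10*4 - 22 = 18, d_2 = (494 - 18^2)/10 = 170/10 = 17, a_2 = floor((22 + 18)/17) = 2.
  m_3 = 17*2 - 18 = 16, d_3 = (494 - 16^2)/17 = 238/17 = 14, a_3 = floor((22 + 16)/14) = 2.
  m_4 = 14*2 - 16 = 12, d_4 = (494 - 12^2)/14 = 350/14 = 25, a_4 = floor((22 + 12)/25) = 1.
  m_5 = 25*1 - 12 = 13, d_5 = (494 - 13^2)/25 = 325/25 = 13, a_5 = floor((22 + 13)/13) = 2.
  m_6 = 13*2 - 13 = 13, d_6 = (494 - 13^2)/13 = 325/13 = 25, a_6 = floor((22 + 13)/25) = 1.
  m_7 = 25*1 - 13 = 12, d_7 = (494 - 12^2)/25 = 350/25 = 14, a_7 = floor((22 + 12)/14) = 2.
  m_8 = 14*2 - 12 = 16, d_8 = (494 - 16^2)/14 = 238/14 = 17, a_8 = floor((22 + 16)/17) = 2.
  m_9 = 17*2 - 16 = 18, d_9 = (494 - 18^2)/17 = 170/17 = 10, a_9 = floor((22 + 18)/10) = 4.
  m_10 = 10*4 - 18 = 22, d_10 = (494 - 22^2)/10 = 10/10 = 1, a_10 = floor((22 + 22)/1) = 44.
  m_11 = 1*44 - 22 = 22, d_11 = (494 - 22^2)/1 = 10/1 = 10: (m_11, d_11) = (m_1, d_1) = (22, 10), so from here the quotients repeat a_1, ..., a_10; the period length is 10.
So sqrt(494) = [22; (4, 2, 2, 1, 2, 1, 2, 2, 4, 44)] with period length k = 10.
k is even, so the fundamental solution of x^2 - 494y^2 = 1 is (p_{k-1}, q_{k-1}) = (p_9, q_9); compute convergents through index 9.
Convergents (p_i = a_i*p_{i-1} + p_{i-2}, q_i = a_i*q_{i-1} + q_{i-2} with p_{-2}=0, p_{-1}=1, q_{-2}=1, q_{-1}=0):
  i=0: a_0=22, p_0 = 22*1 + 0 = 22, q_0 = 22*0 + 1 = 1.
  i=1: a_1=4, p_1 = 4*22 + 1 = 89, q_1 = 4*1 + 0 = 4.
  i=2: a_2=2, p_2 = 2*89 + 22 = 200, q_2 = 2*4 + 1 = 9.
  i=3: a_3=2, p_3 = 2*200 + 89 = 489, q_3 = 2*9 + 4 = 22.
  i=4: a_4=1, p_4 = 1*489 + 200 = 689, q_4 = 1*22 + 9 = 31.
  i=5: a_5=2, p_5 = 2*689 + 489 = 1867, q_5 = 2*31 + 22 = 84.
  i=6: a_6=1, p_6 = 1*1867 + 689 = 2556, q_6 = 1*84 + 31 = 115.
  i=7: a_7=2, p_7 = 2*2556 + 1867 = 6979, q_7 = 2*115 + 84 = 314.
  i=8: a_8=2, p_8 = 2*6979 + 2556 = 16514, q_8 = 2*314 + 115 = 743.
  i=9: a_9=4, p_9 = 4*16514 + 6979 = 73035, q_9 = 4*743 + 314 = 3286.
Check: 73035^2 - 494*3286^2 = 5334111225 - 5334111224 = 1, so (x, y) = (73035, 3286) solves the equation, and by the theorem it is the least positive solution.

(x, y) = (73035, 3286)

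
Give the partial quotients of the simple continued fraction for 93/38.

Run the Euclidean algorithm on 93 and 38; the successive quotients are the partial quotients a_0, a_1, ... (each step inverts the fractional part left over by the previous one):
  93 = 2*38 + 17, so a_0 = 2.
  38 = 2*17 + 4, so a_1 = 2.
  17 = 4*4 + 1, so a_2 = 4.
  4 = 4*1 + 0, so a_3 = 4.
The remainder reaches 0 after 4 divisions, so the expansion has 4 partial quotients, read off in order.

[2; 2, 4, 4]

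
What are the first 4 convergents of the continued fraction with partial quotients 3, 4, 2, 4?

Using the convergent recurrence p_i = a_i*p_{i-1} + p_{i-2}, q_i = a_i*q_{i-1} + q_{i-2} with p_{-2}=0, p_{-1}=1, q_{-2}=1, q_{-1}=0:
  i=0: a_0=3, p_0 = 3*1 + 0 = 3, q_0 = 3*0 + 1 = 1.
  i=1: a_1=4, p_1 = 4*3 + 1 = 13, q_1 = 4*1 + 0 = 4.
  i=2: a_2=2, p_2 = 2*13 + 3 = 29, q_2 = 2*4 + 1 = 9.
  i=3: a_3=4, p_3 = 4*29 + 13 = 129, q_3 = 4*9 + 4 = 40.

3/1, 13/4, 29/9, 129/40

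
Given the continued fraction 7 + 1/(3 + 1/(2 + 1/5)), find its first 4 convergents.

Using the convergent recurrence p_i = a_i*p_{i-1} + p_{i-2}, q_i = a_i*q_{i-1} + q_{i-2} with p_{-2}=0, p_{-1}=1, q_{-2}=1, q_{-1}=0:
  i=0: a_0=7, p_0 = 7*1 + 0 = 7, q_0 = 7*0 + 1 = 1.
  i=1: a_1=3, p_1 = 3*7 + 1 = 22, q_1 = 3*1 + 0 = 3.
  i=2: a_2=2, p_2 = 2*22 + 7 = 51, q_2 = 2*3 + 1 = 7.
  i=3: a_3=5, p_3 = 5*51 + 22 = 277, q_3 = 5*7 + 3 = 38.

7/1, 22/3, 51/7, 277/38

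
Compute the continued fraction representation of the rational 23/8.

Run the Euclidean algorithm on 23 and 8; the successive quotients are the partial quotients a_0, a_1, ... (each step inverts the fractional part left over by the previous one):
  23 = 2*8 + 7, so a_0 = 2.
  8 = 1*7 + 1, so a_1 = 1.
  7 = 7*1 + 0, so a_2 = 7.
The remainder reaches 0 after 3 divisions, so the expansion has 3 partial quotients, read off in order.

[2; 1, 7]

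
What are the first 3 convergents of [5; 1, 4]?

5/1, 6/1, 29/5

Using the convergent recurrence p_i = a_i*p_{i-1} + p_{i-2}, q_i = a_i*q_{i-1} + q_{i-2} with p_{-2}=0, p_{-1}=1, q_{-2}=1, q_{-1}=0:
  i=0: a_0=5, p_0 = 5*1 + 0 = 5, q_0 = 5*0 + 1 = 1.
  i=1: a_1=1, p_1 = 1*5 + 1 = 6, q_1 = 1*1 + 0 = 1.
  i=2: a_2=4, p_2 = 4*6 + 5 = 29, q_2 = 4*1 + 1 = 5.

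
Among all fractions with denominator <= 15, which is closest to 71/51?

18/13

Expand x = 71/51 as a continued fraction with the Euclidean algorithm:
  71 = 1*51 + 20, so a_0 = 1.
  51 = 2*20 + 11, so a_1 = 2.
  20 = 1*11 + 9, so a_2 = 1.
  11 = 1*9 + 2, so a_3 = 1.
  9 = 4*2 + 1, so a_4 = 4.
  2 = 2*1 + 0, so a_5 = 2.
so x = [1; 2, 1, 1, 4, 2].
Convergents (p_i = a_i*p_{i-1} + p_{i-2}, q_i = a_i*q_{i-1} + q_{i-2} with p_{-2}=0, p_{-1}=1, q_{-2}=1, q_{-1}=0), until the denominator exceeds 15:
  i=0: a_0=1, p_0 = 1*1 + 0 = 1, q_0 = 1*0 + 1 = 1.
  i=1: a_1=2, p_1 = 2*1 + 1 = 3, q_1 = 2*1 + 0 = 2.
  i=2: a_2=1, p_2 = 1*3 + 1 = 4, q_2 = 1*2 + 1 = 3.
  i=3: a_3=1, p_3 = 1*4 + 3 = 7, q_3 = 1*3 + 2 = 5.
  i=4: a_4=4, p_4 = 4*7 + 4 = 32, q_4 = 4*5 + 3 = 23.
q_4 = 23 > 15, so the last convergent with denominator <= 15 is p_3/q_3 = 7/5.
The closest fraction with denominator <= 15 is either p_3/q_3 or the intermediate fraction (k*p_3 + p_2)/(k*q_3 + q_2) with the largest k >= 1 whose denominator stays <= 15; these approach x as k grows, and every other convergent or intermediate fraction in range is farther away.
Largest k: floor((15 - q_2)/q_3) = floor((15 - 3)/5) = 2.
That gives (2*7 + 4)/(2*5 + 3) = 18/13.
Compare the errors: |x - 7/5| = |71*5 - 7*51|/(51*5) = 2/255, and |x - 18/13| = |71*13 - 18*51|/(51*13) = 5/663.
Cross-multiplying, 5*255 = 1275 < 1326 = 2*663, so 5/663 is smaller: the intermediate fraction 18/13 is closer to x than 7/5.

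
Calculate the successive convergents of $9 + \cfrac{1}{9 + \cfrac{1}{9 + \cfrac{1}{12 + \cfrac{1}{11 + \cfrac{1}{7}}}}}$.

9/1, 82/9, 747/82, 9046/993, 100253/11005, 710817/78028

Using the convergent recurrence p_i = a_i*p_{i-1} + p_{i-2}, q_i = a_i*q_{i-1} + q_{i-2} with p_{-2}=0, p_{-1}=1, q_{-2}=1, q_{-1}=0:
  i=0: a_0=9, p_0 = 9*1 + 0 = 9, q_0 = 9*0 + 1 = 1.
  i=1: a_1=9, p_1 = 9*9 + 1 = 82, q_1 = 9*1 + 0 = 9.
  i=2: a_2=9, p_2 = 9*82 + 9 = 747, q_2 = 9*9 + 1 = 82.
  i=3: a_3=12, p_3 = 12*747 + 82 = 9046, q_3 = 12*82 + 9 = 993.
  i=4: a_4=11, p_4 = 11*9046 + 747 = 100253, q_4 = 11*993 + 82 = 11005.
  i=5: a_5=7, p_5 = 7*100253 + 9046 = 710817, q_5 = 7*11005 + 993 = 78028.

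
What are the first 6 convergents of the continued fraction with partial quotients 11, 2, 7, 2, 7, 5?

Using the convergent recurrence p_i = a_i*p_{i-1} + p_{i-2}, q_i = a_i*q_{i-1} + q_{i-2} with p_{-2}=0, p_{-1}=1, q_{-2}=1, q_{-1}=0:
  i=0: a_0=11, p_0 = 11*1 + 0 = 11, q_0 = 11*0 + 1 = 1.
  i=1: a_1=2, p_1 = 2*11 + 1 = 23, q_1 = 2*1 + 0 = 2.
  i=2: a_2=7, p_2 = 7*23 + 11 = 172, q_2 = 7*2 + 1 = 15.
  i=3: a_3=2, p_3 = 2*172 + 23 = 367, q_3 = 2*15 + 2 = 32.
  i=4: a_4=7, p_4 = 7*367 + 172 = 2741, q_4 = 7*32 + 15 = 239.
  i=5: a_5=5, p_5 = 5*2741 + 367 = 14072, q_5 = 5*239 + 32 = 1227.

11/1, 23/2, 172/15, 367/32, 2741/239, 14072/1227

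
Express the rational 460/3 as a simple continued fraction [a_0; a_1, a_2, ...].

Run the Euclidean algorithm on 460 and 3; the successive quotients are the partial quotients a_0, a_1, ... (each step inverts the fractional part left over by the previous one):
  460 = 153*3 + 1, so a_0 = 153.
  3 = 3*1 + 0, so a_1 = 3.
The remainder reaches 0 after 2 divisions, so the expansion has 2 partial quotients, read off in order.

[153; 3]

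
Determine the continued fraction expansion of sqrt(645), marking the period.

Write x_i = (sqrt(645) + m_i)/d_i with (m_0, d_0) = (0, 1). a_0 = floor(sqrt(645)) = 25, since 25^2 = 625 <= 645 < 676 = 26^2.
Iterate m_{i+1} = d_i*a_i - m_i, d_{i+1} = (645 - m_{i+1}^2)/d_i, a_{i+1} = floor((a_0 + m_{i+1})/d_{i+1}):
  m_1 = 1*25 - 0 = 25, d_1 = (645 - 25^2)/1 = 20/1 = 20, a_1 = floor((25 + 25)/20) = 2.
  m_2 = 20*2 - 25 = 15, d_2 = (645 - 15^2)/20 = 420/20 = 21, a_2 = floor((25 + 15)/21) = 1.
  m_3 = 21*1 - 15 = 6, d_3 = (645 - 6^2)/21 = 609/21 = 29, a_3 = floor((25 + 6)/29) = 1.
  m_4 = 29*1 - 6 = 23, d_4 = (645 - 23^2)/29 = 116/29 = 4, a_4 = floor((25 + 23)/4) = 12.
  m_5 = 4*12 - 23 = 25, d_5 = (645 - 25^2)/4 = 20/4 = 5, a_5 = floor((25 + 25)/5) = 10.
  m_6 = 5*10 - 25 = 25, d_6 = (645 - 25^2)/5 = 20/5 = 4, a_6 = floor((25 + 25)/4) = 12.
  m_7 = 4*12 - 25 = 23, d_7 = (645 - 23^2)/4 = 116/4 = 29, a_7 = floor((25 + 23)/29) = 1.
  m_8 = 29*1 - 23 = 6, d_8 = (645 - 6^2)/29 = 609/29 = 21, a_8 = floor((25 + 6)/21) = 1.
  m_9 = 21*1 - 6 = 15, d_9 = (645 - 15^2)/21 = 420/21 = 20, a_9 = floor((25 + 15)/20) = 2.
  m_10 = 20*2 - 15 = 25, d_10 = (645 - 25^2)/20 = 20/20 = 1, a_10 = floor((25 + 25)/1) = 50.
  m_11 = 1*50 - 25 = 25, d_11 = (645 - 25^2)/1 = 20/1 = 20: (m_11, d_11) = (m_1, d_1) = (25, 20), so from here the quotients repeat a_1, ..., a_10; the period length is 10.
Hence the expansion of sqrt(645) is a_0 = 25 followed by the repeating block 2, 1, 1, 12, 10, 12, 1, 1, 2, 50 (period 10).

[25; (2, 1, 1, 12, 10, 12, 1, 1, 2, 50)]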